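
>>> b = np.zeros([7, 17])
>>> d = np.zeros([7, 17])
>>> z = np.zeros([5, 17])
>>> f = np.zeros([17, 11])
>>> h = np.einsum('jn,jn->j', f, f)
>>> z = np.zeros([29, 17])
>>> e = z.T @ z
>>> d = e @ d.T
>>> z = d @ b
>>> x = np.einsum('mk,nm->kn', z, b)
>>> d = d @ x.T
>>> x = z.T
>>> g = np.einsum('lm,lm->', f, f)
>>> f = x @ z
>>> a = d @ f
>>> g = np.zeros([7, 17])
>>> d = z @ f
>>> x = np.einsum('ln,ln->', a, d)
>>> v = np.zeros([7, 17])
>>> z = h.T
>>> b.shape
(7, 17)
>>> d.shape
(17, 17)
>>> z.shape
(17,)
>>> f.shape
(17, 17)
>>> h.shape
(17,)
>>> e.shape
(17, 17)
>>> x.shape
()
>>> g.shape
(7, 17)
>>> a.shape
(17, 17)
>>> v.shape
(7, 17)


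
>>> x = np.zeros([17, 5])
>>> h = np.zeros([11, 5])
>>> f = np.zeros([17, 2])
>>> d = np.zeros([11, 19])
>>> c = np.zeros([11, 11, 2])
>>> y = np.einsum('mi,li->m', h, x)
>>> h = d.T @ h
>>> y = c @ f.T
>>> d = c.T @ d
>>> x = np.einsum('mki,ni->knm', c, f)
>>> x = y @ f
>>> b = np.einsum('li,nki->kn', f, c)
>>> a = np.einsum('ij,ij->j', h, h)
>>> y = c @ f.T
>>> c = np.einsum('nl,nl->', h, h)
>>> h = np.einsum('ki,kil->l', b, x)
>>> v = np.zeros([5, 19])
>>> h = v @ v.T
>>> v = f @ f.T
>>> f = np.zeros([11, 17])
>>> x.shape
(11, 11, 2)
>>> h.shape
(5, 5)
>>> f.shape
(11, 17)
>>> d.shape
(2, 11, 19)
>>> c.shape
()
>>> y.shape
(11, 11, 17)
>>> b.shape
(11, 11)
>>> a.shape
(5,)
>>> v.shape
(17, 17)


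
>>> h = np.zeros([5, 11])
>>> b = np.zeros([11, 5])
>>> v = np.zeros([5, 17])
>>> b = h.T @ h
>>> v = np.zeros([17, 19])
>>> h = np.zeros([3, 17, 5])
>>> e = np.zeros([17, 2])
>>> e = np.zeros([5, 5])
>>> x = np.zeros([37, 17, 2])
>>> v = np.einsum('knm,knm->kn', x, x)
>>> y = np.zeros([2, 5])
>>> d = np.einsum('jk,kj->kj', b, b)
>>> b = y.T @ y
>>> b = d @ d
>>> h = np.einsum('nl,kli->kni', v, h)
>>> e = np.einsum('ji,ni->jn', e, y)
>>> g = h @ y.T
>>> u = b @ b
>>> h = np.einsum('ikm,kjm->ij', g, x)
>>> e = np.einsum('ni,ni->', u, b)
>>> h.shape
(3, 17)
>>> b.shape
(11, 11)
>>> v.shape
(37, 17)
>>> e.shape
()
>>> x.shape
(37, 17, 2)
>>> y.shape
(2, 5)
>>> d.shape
(11, 11)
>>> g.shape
(3, 37, 2)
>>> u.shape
(11, 11)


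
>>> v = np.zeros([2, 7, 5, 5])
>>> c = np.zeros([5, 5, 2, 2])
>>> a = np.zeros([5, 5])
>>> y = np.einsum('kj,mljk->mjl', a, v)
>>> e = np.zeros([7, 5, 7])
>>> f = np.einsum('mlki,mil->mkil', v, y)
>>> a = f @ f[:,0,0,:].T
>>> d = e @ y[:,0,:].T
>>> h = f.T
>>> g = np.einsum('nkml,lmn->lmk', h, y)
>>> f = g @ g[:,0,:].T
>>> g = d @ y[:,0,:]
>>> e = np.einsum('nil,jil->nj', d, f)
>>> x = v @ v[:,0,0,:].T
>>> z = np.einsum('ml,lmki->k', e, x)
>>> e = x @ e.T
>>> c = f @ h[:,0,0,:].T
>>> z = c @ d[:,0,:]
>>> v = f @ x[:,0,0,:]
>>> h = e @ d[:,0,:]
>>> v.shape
(2, 5, 2)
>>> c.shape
(2, 5, 7)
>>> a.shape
(2, 5, 5, 2)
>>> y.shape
(2, 5, 7)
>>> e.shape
(2, 7, 5, 7)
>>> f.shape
(2, 5, 2)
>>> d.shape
(7, 5, 2)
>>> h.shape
(2, 7, 5, 2)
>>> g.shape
(7, 5, 7)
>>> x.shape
(2, 7, 5, 2)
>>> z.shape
(2, 5, 2)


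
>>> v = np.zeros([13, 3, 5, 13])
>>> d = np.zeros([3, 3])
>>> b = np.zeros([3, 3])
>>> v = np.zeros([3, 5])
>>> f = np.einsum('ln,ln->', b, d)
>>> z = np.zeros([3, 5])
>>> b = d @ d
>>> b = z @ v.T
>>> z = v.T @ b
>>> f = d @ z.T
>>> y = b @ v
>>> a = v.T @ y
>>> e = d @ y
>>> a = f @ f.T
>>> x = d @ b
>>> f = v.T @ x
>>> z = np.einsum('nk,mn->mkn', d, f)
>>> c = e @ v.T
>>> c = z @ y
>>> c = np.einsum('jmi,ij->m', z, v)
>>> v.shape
(3, 5)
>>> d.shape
(3, 3)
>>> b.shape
(3, 3)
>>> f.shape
(5, 3)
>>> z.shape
(5, 3, 3)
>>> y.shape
(3, 5)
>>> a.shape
(3, 3)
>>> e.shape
(3, 5)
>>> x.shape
(3, 3)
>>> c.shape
(3,)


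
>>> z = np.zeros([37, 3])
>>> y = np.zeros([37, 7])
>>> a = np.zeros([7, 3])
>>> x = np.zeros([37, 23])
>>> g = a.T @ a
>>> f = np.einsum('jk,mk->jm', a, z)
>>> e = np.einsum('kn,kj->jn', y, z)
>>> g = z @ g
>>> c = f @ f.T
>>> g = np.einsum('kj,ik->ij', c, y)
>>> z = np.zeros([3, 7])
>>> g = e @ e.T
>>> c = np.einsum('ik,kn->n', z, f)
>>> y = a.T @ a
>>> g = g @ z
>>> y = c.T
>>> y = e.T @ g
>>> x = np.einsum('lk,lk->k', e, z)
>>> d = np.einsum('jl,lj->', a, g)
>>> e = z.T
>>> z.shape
(3, 7)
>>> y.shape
(7, 7)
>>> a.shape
(7, 3)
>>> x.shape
(7,)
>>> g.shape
(3, 7)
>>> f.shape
(7, 37)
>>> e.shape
(7, 3)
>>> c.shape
(37,)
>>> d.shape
()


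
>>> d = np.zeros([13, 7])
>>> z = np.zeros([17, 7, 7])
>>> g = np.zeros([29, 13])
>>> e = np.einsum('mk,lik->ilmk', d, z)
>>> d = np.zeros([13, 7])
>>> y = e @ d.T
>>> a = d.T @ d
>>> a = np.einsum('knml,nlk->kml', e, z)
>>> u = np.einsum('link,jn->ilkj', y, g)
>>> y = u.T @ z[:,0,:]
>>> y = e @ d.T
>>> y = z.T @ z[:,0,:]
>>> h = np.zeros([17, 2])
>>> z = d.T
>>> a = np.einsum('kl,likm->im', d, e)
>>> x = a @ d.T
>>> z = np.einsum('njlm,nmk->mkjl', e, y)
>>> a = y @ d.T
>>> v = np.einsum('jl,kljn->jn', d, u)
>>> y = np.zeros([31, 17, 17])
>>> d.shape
(13, 7)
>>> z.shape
(7, 7, 17, 13)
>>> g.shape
(29, 13)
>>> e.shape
(7, 17, 13, 7)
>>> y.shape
(31, 17, 17)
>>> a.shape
(7, 7, 13)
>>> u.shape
(17, 7, 13, 29)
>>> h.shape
(17, 2)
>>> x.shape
(17, 13)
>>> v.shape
(13, 29)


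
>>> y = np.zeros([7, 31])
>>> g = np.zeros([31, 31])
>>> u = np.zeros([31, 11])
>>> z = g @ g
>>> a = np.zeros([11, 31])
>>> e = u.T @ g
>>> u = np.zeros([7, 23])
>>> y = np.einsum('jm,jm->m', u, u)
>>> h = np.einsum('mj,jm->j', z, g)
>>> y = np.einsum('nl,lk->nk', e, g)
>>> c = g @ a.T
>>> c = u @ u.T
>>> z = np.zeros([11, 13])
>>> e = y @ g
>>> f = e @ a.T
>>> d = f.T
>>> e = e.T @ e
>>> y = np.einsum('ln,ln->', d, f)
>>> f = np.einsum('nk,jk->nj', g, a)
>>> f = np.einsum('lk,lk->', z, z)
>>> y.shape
()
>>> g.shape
(31, 31)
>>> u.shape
(7, 23)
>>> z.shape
(11, 13)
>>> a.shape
(11, 31)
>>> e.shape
(31, 31)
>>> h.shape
(31,)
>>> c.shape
(7, 7)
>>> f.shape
()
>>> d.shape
(11, 11)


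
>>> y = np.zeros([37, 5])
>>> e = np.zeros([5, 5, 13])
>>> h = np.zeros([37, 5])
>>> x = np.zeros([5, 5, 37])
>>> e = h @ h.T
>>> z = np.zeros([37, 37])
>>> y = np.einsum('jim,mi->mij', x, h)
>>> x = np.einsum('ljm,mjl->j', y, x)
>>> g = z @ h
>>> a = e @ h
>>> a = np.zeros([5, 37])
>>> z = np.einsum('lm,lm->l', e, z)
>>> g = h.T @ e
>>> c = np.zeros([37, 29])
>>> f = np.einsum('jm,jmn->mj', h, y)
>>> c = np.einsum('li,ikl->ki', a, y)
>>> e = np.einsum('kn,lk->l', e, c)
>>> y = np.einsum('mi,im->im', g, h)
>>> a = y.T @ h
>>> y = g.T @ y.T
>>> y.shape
(37, 37)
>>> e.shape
(5,)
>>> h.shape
(37, 5)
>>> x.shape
(5,)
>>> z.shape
(37,)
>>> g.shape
(5, 37)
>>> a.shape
(5, 5)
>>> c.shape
(5, 37)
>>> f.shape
(5, 37)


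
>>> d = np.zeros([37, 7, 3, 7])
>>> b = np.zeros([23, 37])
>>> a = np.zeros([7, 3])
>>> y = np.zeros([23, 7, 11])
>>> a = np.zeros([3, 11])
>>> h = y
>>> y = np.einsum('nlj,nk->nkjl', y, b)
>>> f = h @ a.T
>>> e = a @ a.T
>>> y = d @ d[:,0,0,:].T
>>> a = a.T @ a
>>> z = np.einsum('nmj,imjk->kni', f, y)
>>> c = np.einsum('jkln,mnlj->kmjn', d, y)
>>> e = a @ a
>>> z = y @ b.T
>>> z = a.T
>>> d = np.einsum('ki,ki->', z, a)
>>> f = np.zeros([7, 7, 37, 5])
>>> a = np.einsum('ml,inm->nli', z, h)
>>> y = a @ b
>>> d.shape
()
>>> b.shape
(23, 37)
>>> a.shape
(7, 11, 23)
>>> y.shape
(7, 11, 37)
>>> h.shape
(23, 7, 11)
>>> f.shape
(7, 7, 37, 5)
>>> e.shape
(11, 11)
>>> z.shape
(11, 11)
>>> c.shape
(7, 37, 37, 7)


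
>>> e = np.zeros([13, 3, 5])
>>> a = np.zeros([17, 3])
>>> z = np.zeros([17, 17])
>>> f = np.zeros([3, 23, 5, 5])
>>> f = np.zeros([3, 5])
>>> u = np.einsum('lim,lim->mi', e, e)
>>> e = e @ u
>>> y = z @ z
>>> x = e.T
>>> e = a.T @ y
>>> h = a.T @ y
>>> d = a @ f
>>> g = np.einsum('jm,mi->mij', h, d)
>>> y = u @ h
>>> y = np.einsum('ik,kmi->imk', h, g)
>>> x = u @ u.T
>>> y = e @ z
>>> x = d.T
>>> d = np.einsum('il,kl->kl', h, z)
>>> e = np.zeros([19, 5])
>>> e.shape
(19, 5)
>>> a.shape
(17, 3)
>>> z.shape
(17, 17)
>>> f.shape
(3, 5)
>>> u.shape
(5, 3)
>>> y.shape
(3, 17)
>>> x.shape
(5, 17)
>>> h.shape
(3, 17)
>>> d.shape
(17, 17)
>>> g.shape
(17, 5, 3)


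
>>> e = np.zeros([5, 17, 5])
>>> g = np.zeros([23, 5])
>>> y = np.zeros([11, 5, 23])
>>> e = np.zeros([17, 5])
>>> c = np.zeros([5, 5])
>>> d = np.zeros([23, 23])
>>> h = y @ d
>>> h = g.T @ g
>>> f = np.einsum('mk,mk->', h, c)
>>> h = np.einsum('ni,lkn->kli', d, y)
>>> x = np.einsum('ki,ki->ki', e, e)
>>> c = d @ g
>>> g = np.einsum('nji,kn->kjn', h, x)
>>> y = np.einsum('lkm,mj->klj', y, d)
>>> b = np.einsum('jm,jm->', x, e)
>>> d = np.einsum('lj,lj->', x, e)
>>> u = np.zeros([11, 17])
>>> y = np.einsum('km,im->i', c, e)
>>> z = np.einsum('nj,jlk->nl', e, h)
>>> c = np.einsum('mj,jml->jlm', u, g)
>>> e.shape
(17, 5)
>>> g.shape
(17, 11, 5)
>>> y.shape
(17,)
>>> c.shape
(17, 5, 11)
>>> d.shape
()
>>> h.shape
(5, 11, 23)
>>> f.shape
()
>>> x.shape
(17, 5)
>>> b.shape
()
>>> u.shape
(11, 17)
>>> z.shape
(17, 11)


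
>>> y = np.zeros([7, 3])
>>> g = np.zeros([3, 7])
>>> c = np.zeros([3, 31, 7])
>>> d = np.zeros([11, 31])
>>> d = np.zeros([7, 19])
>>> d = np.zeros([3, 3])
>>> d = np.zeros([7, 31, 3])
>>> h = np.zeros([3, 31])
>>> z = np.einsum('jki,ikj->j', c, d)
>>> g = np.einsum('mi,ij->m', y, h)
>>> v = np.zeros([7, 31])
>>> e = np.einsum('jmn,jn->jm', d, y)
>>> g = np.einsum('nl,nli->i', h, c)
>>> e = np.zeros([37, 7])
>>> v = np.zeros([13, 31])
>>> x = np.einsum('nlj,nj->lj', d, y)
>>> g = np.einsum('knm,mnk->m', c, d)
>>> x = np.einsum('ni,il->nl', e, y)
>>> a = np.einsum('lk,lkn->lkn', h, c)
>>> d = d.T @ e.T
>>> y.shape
(7, 3)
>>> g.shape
(7,)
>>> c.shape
(3, 31, 7)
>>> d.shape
(3, 31, 37)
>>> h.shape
(3, 31)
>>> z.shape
(3,)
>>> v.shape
(13, 31)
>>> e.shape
(37, 7)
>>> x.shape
(37, 3)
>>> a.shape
(3, 31, 7)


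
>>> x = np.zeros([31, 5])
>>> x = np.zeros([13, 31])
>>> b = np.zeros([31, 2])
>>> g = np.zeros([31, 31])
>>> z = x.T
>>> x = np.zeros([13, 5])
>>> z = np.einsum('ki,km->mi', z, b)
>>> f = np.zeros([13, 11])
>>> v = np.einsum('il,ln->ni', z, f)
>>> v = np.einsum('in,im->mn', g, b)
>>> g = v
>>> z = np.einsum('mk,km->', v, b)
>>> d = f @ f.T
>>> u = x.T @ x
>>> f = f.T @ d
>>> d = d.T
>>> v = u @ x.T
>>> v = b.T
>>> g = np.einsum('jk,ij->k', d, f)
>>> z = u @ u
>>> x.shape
(13, 5)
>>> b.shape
(31, 2)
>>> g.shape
(13,)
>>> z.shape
(5, 5)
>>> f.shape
(11, 13)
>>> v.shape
(2, 31)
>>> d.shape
(13, 13)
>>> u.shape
(5, 5)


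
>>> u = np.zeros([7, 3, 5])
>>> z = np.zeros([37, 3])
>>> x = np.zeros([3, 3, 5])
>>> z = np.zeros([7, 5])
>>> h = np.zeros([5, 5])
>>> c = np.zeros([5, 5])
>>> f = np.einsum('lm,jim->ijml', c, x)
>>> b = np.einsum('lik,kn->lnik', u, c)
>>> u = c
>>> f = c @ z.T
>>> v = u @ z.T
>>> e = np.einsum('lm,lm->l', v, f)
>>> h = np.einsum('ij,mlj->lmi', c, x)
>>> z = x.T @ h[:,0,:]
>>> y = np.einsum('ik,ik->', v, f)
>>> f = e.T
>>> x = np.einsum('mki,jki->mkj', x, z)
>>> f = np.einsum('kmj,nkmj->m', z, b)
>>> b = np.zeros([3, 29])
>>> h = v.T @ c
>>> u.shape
(5, 5)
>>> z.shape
(5, 3, 5)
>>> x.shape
(3, 3, 5)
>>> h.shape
(7, 5)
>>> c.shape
(5, 5)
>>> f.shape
(3,)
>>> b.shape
(3, 29)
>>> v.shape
(5, 7)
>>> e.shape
(5,)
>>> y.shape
()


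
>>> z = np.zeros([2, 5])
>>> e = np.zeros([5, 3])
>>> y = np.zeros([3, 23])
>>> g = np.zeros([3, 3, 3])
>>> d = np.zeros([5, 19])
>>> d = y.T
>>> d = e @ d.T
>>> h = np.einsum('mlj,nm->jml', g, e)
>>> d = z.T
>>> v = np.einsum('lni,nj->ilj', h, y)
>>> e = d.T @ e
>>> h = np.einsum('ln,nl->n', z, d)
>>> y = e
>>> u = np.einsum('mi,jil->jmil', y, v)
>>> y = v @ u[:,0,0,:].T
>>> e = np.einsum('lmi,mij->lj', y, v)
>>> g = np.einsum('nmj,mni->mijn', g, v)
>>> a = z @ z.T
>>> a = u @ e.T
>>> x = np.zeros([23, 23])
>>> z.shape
(2, 5)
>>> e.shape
(3, 23)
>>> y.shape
(3, 3, 3)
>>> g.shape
(3, 23, 3, 3)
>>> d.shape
(5, 2)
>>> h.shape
(5,)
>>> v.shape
(3, 3, 23)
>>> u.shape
(3, 2, 3, 23)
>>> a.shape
(3, 2, 3, 3)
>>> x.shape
(23, 23)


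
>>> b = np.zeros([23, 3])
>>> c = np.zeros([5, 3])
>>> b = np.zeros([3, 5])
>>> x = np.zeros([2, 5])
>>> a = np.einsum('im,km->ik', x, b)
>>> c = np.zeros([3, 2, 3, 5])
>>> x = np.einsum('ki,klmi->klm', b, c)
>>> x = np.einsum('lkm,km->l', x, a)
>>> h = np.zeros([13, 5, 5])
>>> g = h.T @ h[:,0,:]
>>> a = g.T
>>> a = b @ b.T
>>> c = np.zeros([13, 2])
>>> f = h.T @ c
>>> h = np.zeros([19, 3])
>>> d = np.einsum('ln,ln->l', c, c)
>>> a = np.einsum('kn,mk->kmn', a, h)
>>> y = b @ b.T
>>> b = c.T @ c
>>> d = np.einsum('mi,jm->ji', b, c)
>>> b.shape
(2, 2)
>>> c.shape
(13, 2)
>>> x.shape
(3,)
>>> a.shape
(3, 19, 3)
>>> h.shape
(19, 3)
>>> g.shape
(5, 5, 5)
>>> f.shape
(5, 5, 2)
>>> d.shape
(13, 2)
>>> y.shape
(3, 3)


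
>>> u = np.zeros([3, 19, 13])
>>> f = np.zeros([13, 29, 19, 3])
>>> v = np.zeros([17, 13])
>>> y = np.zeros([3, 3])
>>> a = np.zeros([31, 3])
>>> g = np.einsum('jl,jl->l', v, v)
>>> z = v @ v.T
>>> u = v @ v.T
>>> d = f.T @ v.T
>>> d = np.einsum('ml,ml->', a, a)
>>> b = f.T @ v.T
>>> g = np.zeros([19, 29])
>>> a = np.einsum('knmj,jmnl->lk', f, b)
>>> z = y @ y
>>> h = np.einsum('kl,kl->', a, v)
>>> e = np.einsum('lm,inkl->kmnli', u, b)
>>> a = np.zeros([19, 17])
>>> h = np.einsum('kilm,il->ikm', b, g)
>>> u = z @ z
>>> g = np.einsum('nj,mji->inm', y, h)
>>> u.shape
(3, 3)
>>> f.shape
(13, 29, 19, 3)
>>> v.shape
(17, 13)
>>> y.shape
(3, 3)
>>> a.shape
(19, 17)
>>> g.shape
(17, 3, 19)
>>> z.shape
(3, 3)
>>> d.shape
()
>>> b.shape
(3, 19, 29, 17)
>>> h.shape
(19, 3, 17)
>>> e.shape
(29, 17, 19, 17, 3)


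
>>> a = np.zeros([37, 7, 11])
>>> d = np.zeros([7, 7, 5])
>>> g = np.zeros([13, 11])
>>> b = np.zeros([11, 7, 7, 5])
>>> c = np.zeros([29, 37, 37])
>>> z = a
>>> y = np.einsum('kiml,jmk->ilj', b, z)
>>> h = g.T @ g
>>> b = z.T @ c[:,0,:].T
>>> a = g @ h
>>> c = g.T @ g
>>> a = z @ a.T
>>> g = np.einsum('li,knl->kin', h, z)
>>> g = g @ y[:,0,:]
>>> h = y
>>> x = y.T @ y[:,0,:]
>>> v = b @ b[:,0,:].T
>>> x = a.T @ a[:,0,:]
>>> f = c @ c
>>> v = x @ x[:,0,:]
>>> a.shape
(37, 7, 13)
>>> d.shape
(7, 7, 5)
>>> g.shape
(37, 11, 37)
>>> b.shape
(11, 7, 29)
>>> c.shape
(11, 11)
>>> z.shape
(37, 7, 11)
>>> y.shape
(7, 5, 37)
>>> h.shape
(7, 5, 37)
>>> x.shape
(13, 7, 13)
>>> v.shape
(13, 7, 13)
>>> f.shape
(11, 11)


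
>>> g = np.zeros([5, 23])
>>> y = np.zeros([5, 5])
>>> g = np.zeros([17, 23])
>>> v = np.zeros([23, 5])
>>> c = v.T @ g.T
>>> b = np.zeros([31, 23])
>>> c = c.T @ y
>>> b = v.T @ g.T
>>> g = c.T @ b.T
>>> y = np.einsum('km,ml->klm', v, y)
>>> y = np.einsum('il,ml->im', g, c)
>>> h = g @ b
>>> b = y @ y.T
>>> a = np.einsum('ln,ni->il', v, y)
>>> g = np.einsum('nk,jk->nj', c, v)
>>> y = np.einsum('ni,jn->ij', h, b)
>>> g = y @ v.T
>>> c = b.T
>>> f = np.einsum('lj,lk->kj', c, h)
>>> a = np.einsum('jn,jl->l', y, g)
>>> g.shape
(17, 23)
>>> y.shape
(17, 5)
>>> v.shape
(23, 5)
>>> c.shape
(5, 5)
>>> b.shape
(5, 5)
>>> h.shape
(5, 17)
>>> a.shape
(23,)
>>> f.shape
(17, 5)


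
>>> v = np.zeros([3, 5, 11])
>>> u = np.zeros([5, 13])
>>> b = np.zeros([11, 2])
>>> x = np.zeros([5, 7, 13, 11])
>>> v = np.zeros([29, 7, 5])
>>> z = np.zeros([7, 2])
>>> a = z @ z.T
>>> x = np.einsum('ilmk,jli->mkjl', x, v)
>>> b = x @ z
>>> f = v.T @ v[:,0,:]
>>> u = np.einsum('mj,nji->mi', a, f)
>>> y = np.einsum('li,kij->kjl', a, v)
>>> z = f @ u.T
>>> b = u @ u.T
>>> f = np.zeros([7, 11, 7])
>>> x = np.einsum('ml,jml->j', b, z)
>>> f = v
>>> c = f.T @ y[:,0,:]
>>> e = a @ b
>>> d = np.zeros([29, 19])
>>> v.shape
(29, 7, 5)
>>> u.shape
(7, 5)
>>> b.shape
(7, 7)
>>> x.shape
(5,)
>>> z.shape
(5, 7, 7)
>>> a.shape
(7, 7)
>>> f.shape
(29, 7, 5)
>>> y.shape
(29, 5, 7)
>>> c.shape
(5, 7, 7)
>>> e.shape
(7, 7)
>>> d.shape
(29, 19)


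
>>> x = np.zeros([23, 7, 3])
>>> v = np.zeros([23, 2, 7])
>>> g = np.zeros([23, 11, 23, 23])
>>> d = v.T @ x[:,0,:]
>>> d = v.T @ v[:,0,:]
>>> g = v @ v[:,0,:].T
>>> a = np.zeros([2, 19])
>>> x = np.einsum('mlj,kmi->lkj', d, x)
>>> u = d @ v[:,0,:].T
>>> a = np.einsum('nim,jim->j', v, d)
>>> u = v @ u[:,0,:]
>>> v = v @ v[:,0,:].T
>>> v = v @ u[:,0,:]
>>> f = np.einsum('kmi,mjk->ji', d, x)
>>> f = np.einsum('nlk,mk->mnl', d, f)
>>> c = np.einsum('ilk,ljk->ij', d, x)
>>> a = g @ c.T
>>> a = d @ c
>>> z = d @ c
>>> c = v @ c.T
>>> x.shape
(2, 23, 7)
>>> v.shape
(23, 2, 23)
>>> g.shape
(23, 2, 23)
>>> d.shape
(7, 2, 7)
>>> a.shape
(7, 2, 23)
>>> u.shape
(23, 2, 23)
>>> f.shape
(23, 7, 2)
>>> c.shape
(23, 2, 7)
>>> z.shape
(7, 2, 23)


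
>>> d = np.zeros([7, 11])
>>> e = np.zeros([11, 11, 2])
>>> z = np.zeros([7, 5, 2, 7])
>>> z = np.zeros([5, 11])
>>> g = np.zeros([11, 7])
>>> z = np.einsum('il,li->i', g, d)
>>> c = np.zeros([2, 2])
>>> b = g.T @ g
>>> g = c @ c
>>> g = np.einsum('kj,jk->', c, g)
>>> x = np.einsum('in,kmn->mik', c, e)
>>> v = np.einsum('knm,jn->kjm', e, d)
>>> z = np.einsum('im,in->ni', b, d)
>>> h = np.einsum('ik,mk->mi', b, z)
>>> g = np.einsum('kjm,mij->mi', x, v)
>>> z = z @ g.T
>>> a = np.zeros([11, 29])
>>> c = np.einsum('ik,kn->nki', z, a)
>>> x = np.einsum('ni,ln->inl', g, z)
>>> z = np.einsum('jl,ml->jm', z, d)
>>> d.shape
(7, 11)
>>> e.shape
(11, 11, 2)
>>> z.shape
(11, 7)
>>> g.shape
(11, 7)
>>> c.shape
(29, 11, 11)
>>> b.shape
(7, 7)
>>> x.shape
(7, 11, 11)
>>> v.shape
(11, 7, 2)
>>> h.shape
(11, 7)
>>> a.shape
(11, 29)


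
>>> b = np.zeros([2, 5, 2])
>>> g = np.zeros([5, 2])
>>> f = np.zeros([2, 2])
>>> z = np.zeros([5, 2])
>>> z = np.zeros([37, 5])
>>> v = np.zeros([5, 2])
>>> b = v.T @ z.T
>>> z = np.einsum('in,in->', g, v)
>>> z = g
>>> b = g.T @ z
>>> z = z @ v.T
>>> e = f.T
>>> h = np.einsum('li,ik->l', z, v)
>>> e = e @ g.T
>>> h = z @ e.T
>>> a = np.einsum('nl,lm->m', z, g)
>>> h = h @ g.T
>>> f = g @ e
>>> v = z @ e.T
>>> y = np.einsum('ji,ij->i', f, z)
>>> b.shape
(2, 2)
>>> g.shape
(5, 2)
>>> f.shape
(5, 5)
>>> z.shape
(5, 5)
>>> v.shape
(5, 2)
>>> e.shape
(2, 5)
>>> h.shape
(5, 5)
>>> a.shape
(2,)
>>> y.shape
(5,)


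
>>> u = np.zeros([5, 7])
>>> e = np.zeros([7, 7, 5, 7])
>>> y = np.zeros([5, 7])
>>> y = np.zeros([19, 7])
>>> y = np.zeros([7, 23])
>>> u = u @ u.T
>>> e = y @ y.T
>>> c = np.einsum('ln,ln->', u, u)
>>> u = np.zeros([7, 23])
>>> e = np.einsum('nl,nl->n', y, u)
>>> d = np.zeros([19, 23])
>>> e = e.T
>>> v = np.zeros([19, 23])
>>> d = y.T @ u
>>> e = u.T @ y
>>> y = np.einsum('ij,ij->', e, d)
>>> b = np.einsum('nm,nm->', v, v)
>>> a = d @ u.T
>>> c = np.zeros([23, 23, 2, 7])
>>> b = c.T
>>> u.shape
(7, 23)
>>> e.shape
(23, 23)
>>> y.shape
()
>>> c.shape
(23, 23, 2, 7)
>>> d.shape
(23, 23)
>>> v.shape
(19, 23)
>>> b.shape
(7, 2, 23, 23)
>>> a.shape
(23, 7)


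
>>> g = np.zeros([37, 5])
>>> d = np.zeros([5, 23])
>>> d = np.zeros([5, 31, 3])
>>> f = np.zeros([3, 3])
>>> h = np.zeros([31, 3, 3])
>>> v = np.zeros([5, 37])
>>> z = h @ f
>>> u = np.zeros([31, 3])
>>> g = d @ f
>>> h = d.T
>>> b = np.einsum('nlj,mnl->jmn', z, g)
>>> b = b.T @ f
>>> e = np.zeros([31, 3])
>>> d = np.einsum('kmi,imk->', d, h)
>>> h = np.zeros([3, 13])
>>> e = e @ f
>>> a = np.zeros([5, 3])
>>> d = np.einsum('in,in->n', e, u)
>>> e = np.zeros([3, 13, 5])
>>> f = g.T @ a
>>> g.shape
(5, 31, 3)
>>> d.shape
(3,)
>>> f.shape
(3, 31, 3)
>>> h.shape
(3, 13)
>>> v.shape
(5, 37)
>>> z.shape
(31, 3, 3)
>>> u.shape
(31, 3)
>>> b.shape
(31, 5, 3)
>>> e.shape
(3, 13, 5)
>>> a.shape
(5, 3)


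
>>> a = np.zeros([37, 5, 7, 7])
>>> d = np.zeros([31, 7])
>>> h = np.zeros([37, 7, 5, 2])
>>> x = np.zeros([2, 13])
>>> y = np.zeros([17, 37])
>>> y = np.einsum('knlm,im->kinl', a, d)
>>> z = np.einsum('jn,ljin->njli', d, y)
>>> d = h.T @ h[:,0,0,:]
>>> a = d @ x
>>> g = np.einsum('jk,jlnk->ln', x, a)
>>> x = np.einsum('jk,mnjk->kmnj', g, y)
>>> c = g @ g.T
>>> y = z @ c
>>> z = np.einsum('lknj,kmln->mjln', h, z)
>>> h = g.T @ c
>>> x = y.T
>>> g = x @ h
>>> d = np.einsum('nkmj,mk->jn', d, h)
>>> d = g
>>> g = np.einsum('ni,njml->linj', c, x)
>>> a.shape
(2, 5, 7, 13)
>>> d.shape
(5, 37, 31, 5)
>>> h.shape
(7, 5)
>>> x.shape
(5, 37, 31, 7)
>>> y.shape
(7, 31, 37, 5)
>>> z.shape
(31, 2, 37, 5)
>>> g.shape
(7, 5, 5, 37)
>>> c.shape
(5, 5)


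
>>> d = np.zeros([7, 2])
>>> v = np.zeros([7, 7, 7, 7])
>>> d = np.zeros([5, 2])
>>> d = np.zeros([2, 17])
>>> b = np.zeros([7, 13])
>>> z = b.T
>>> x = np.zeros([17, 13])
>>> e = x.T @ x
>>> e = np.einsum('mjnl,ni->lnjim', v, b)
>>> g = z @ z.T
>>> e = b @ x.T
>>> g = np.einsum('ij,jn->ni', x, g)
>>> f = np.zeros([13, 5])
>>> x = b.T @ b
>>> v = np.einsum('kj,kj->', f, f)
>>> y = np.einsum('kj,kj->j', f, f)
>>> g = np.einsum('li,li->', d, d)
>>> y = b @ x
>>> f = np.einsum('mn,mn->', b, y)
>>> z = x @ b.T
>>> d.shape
(2, 17)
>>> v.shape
()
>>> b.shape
(7, 13)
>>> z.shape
(13, 7)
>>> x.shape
(13, 13)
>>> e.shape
(7, 17)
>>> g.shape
()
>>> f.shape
()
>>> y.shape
(7, 13)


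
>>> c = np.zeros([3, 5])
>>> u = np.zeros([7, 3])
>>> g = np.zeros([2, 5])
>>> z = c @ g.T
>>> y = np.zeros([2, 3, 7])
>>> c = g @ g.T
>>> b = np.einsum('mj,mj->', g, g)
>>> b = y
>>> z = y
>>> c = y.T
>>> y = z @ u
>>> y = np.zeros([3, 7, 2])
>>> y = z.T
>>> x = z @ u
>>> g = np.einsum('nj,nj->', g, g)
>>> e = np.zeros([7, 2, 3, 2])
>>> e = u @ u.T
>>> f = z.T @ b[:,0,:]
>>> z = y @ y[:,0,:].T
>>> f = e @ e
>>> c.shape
(7, 3, 2)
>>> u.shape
(7, 3)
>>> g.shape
()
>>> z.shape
(7, 3, 7)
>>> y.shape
(7, 3, 2)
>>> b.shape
(2, 3, 7)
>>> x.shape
(2, 3, 3)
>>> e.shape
(7, 7)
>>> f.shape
(7, 7)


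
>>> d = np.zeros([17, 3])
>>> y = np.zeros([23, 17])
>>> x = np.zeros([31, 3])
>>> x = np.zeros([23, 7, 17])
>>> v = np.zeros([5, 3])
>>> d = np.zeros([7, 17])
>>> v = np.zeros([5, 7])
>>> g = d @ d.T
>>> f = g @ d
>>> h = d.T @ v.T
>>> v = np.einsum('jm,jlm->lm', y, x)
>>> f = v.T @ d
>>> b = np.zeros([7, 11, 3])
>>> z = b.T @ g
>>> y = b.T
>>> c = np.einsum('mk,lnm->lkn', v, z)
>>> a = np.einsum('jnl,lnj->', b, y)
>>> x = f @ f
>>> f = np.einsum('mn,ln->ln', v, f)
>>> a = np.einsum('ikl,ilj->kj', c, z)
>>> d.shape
(7, 17)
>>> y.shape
(3, 11, 7)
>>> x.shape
(17, 17)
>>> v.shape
(7, 17)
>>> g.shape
(7, 7)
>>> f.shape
(17, 17)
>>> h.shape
(17, 5)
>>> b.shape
(7, 11, 3)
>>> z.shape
(3, 11, 7)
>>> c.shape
(3, 17, 11)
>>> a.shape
(17, 7)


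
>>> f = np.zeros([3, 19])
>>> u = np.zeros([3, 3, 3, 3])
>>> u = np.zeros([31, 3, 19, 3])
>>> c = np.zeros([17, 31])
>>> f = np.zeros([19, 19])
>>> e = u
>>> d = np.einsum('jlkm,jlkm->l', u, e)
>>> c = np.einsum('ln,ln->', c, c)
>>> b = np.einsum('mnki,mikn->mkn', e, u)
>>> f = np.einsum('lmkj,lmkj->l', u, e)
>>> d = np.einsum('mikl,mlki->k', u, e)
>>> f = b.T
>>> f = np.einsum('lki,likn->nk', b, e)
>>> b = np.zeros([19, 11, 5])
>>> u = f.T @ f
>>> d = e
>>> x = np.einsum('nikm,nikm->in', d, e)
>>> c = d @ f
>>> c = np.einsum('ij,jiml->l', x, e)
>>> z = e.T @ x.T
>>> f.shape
(3, 19)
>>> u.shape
(19, 19)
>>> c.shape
(3,)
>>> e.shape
(31, 3, 19, 3)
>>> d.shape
(31, 3, 19, 3)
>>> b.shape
(19, 11, 5)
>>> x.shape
(3, 31)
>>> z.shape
(3, 19, 3, 3)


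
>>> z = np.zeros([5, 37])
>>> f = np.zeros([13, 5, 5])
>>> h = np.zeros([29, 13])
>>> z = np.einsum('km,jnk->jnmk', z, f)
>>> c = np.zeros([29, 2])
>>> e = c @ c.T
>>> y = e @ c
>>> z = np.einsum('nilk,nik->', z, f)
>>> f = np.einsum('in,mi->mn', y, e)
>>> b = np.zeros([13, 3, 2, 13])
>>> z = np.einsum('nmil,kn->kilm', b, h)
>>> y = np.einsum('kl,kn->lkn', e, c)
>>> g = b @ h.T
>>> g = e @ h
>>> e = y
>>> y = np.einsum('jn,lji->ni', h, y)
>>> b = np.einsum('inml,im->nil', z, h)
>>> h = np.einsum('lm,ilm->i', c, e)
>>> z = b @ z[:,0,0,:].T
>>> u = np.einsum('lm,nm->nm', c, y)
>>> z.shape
(2, 29, 29)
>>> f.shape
(29, 2)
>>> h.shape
(29,)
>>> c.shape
(29, 2)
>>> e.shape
(29, 29, 2)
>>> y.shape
(13, 2)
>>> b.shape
(2, 29, 3)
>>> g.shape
(29, 13)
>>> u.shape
(13, 2)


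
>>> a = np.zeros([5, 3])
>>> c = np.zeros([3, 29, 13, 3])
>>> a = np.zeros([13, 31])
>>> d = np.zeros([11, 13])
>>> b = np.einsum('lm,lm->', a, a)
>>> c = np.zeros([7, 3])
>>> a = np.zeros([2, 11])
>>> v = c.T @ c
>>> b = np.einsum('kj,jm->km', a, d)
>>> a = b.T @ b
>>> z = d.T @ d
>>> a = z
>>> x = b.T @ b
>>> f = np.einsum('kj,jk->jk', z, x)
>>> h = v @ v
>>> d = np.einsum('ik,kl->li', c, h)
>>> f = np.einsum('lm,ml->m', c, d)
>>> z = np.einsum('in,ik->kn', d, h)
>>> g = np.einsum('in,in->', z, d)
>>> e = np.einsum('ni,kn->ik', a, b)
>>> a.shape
(13, 13)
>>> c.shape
(7, 3)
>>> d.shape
(3, 7)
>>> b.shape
(2, 13)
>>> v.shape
(3, 3)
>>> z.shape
(3, 7)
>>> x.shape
(13, 13)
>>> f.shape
(3,)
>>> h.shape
(3, 3)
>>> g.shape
()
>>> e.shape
(13, 2)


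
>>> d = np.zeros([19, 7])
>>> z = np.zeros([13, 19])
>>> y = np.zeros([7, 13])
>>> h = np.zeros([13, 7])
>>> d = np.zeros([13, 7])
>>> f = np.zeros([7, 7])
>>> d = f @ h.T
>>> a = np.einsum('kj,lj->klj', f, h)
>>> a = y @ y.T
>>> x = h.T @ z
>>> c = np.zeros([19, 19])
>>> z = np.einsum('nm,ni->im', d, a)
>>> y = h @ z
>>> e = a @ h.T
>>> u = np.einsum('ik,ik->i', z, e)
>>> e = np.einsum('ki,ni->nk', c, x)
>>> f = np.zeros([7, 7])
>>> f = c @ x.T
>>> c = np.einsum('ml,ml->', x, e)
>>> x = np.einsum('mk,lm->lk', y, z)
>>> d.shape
(7, 13)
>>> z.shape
(7, 13)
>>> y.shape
(13, 13)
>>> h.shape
(13, 7)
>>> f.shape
(19, 7)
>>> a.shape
(7, 7)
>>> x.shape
(7, 13)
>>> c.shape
()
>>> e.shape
(7, 19)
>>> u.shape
(7,)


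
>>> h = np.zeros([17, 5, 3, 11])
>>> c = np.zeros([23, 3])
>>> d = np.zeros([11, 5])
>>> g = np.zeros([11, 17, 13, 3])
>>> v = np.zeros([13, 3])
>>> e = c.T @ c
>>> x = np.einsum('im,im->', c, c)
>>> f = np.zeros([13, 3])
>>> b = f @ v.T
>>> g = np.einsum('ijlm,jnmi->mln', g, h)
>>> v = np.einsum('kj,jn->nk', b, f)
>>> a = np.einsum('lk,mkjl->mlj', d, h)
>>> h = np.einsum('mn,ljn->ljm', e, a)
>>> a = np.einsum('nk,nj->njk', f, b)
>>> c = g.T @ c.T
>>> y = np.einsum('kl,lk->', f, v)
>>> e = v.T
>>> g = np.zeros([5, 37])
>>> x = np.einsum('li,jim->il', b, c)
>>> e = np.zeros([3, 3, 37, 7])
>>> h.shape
(17, 11, 3)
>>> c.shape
(5, 13, 23)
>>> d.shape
(11, 5)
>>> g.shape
(5, 37)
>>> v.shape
(3, 13)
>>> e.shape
(3, 3, 37, 7)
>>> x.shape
(13, 13)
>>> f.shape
(13, 3)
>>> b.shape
(13, 13)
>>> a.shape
(13, 13, 3)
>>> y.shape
()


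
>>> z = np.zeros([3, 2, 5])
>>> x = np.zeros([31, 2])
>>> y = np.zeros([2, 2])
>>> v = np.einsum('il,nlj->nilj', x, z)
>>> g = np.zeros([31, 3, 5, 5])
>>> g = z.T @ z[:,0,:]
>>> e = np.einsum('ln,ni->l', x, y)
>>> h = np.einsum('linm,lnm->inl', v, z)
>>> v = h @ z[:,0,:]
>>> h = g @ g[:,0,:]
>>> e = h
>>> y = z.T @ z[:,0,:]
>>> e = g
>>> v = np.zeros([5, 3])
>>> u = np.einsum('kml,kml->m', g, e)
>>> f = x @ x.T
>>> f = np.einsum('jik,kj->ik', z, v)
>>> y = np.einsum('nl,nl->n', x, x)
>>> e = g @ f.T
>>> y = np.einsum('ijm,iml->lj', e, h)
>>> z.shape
(3, 2, 5)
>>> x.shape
(31, 2)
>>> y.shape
(5, 2)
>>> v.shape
(5, 3)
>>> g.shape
(5, 2, 5)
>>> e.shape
(5, 2, 2)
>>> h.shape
(5, 2, 5)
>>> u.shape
(2,)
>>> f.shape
(2, 5)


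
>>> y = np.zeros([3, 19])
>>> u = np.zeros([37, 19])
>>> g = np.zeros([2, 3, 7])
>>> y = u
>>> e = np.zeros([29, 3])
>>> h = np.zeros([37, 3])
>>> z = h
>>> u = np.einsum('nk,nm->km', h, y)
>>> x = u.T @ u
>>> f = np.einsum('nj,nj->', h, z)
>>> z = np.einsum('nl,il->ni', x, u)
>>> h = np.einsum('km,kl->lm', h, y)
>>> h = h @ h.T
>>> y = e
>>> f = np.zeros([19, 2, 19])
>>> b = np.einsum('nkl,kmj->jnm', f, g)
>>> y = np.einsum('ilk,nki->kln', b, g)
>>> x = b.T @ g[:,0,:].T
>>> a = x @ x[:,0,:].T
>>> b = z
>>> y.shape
(3, 19, 2)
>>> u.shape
(3, 19)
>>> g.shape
(2, 3, 7)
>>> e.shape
(29, 3)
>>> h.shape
(19, 19)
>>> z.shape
(19, 3)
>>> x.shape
(3, 19, 2)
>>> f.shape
(19, 2, 19)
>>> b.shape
(19, 3)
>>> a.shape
(3, 19, 3)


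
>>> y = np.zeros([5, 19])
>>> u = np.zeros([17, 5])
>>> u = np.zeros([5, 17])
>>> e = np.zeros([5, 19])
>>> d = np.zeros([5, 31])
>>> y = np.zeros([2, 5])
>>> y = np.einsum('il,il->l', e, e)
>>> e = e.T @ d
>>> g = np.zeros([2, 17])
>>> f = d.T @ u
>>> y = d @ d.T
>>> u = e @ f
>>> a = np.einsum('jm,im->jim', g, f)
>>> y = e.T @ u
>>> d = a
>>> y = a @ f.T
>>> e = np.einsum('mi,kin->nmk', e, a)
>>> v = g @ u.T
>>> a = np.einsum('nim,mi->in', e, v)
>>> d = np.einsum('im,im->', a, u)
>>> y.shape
(2, 31, 31)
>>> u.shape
(19, 17)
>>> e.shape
(17, 19, 2)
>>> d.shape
()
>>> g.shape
(2, 17)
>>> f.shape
(31, 17)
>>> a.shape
(19, 17)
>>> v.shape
(2, 19)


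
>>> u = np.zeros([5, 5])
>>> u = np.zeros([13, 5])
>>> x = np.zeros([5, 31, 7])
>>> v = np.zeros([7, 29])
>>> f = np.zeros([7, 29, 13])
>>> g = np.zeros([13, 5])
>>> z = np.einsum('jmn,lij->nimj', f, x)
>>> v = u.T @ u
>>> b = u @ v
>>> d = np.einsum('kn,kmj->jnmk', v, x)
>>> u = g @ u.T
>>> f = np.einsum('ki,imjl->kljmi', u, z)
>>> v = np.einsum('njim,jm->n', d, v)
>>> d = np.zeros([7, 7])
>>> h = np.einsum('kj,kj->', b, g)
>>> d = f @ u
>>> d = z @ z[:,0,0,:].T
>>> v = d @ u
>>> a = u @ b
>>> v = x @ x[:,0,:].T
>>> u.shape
(13, 13)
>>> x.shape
(5, 31, 7)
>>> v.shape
(5, 31, 5)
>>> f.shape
(13, 7, 29, 31, 13)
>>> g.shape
(13, 5)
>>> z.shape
(13, 31, 29, 7)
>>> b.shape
(13, 5)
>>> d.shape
(13, 31, 29, 13)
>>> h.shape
()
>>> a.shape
(13, 5)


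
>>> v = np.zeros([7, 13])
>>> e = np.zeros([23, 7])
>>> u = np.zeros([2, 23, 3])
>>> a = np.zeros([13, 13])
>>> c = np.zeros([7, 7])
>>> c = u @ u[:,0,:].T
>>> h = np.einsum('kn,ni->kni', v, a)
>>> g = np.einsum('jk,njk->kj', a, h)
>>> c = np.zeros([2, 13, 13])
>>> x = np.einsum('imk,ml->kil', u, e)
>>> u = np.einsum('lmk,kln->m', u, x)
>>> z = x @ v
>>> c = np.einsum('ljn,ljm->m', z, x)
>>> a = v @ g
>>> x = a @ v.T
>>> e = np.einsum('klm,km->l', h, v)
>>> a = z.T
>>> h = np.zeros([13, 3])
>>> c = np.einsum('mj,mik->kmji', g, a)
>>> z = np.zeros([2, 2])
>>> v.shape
(7, 13)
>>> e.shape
(13,)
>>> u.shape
(23,)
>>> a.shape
(13, 2, 3)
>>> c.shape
(3, 13, 13, 2)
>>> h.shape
(13, 3)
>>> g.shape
(13, 13)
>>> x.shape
(7, 7)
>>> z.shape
(2, 2)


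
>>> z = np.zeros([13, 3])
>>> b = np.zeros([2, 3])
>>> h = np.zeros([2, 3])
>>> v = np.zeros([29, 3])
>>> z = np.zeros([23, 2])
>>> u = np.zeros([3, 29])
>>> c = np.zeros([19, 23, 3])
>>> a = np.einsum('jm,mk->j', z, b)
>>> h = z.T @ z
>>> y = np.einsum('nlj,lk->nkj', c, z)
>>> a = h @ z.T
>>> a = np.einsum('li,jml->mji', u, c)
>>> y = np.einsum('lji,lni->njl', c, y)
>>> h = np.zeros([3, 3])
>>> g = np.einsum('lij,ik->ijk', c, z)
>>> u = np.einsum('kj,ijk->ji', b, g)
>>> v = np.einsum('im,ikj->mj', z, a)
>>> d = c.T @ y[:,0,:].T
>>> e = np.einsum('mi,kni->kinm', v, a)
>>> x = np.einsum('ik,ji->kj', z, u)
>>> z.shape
(23, 2)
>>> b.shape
(2, 3)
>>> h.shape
(3, 3)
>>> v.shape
(2, 29)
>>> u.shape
(3, 23)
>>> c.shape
(19, 23, 3)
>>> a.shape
(23, 19, 29)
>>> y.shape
(2, 23, 19)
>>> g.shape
(23, 3, 2)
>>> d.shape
(3, 23, 2)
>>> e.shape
(23, 29, 19, 2)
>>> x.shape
(2, 3)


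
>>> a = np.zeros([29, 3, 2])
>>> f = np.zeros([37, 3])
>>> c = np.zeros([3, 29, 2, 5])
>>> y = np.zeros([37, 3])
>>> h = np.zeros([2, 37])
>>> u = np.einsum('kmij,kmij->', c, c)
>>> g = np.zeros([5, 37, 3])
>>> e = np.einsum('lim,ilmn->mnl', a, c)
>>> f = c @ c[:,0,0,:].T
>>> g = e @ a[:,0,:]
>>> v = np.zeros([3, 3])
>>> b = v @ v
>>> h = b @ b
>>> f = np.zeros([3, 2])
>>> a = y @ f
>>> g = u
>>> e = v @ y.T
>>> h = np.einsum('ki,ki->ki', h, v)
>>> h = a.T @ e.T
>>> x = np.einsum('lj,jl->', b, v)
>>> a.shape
(37, 2)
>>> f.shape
(3, 2)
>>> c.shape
(3, 29, 2, 5)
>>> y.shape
(37, 3)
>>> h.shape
(2, 3)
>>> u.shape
()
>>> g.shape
()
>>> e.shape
(3, 37)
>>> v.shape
(3, 3)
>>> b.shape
(3, 3)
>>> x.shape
()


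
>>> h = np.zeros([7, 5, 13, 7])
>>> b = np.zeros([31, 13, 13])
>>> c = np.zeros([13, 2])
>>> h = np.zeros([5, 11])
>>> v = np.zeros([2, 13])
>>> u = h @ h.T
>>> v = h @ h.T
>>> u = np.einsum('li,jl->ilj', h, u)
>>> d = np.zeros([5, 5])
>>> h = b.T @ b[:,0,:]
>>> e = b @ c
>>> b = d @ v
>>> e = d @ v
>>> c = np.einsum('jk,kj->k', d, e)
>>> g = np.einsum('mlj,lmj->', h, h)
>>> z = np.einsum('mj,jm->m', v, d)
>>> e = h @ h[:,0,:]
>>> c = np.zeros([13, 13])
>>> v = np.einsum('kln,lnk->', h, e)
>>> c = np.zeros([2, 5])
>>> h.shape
(13, 13, 13)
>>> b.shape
(5, 5)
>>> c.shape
(2, 5)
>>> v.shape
()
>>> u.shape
(11, 5, 5)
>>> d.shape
(5, 5)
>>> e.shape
(13, 13, 13)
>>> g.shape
()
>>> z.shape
(5,)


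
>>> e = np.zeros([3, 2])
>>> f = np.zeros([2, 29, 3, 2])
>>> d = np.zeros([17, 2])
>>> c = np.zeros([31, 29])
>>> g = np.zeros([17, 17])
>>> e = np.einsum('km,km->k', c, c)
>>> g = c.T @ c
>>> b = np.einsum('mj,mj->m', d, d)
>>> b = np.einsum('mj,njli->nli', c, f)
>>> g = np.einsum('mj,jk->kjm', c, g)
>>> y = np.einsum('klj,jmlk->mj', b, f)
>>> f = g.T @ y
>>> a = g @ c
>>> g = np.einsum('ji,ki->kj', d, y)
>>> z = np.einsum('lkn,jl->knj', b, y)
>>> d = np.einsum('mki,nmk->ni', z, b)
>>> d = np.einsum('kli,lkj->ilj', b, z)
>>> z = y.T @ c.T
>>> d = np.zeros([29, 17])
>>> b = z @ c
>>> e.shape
(31,)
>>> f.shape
(31, 29, 2)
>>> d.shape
(29, 17)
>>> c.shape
(31, 29)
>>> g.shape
(29, 17)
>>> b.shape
(2, 29)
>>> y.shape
(29, 2)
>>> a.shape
(29, 29, 29)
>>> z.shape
(2, 31)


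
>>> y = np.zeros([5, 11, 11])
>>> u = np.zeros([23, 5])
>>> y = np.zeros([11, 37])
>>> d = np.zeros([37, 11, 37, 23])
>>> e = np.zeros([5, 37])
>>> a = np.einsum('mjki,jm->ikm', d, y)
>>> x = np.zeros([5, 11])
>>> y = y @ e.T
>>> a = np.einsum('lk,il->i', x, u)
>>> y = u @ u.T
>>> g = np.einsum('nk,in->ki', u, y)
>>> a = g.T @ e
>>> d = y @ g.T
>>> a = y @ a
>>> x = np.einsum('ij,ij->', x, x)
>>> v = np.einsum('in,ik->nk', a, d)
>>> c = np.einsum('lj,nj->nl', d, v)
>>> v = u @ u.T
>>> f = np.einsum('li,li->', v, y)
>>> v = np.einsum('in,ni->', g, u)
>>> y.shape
(23, 23)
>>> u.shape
(23, 5)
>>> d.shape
(23, 5)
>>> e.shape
(5, 37)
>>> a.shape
(23, 37)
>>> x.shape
()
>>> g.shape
(5, 23)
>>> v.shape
()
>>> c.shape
(37, 23)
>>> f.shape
()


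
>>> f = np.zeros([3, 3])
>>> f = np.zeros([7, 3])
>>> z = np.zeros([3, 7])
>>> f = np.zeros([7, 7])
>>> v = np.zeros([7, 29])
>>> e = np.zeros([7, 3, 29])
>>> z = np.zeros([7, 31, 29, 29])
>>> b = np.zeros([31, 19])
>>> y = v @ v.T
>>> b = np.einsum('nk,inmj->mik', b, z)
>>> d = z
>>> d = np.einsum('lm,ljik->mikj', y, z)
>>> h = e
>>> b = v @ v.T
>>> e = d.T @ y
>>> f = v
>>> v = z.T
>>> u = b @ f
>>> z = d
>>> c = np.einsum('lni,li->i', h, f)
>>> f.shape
(7, 29)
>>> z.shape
(7, 29, 29, 31)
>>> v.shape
(29, 29, 31, 7)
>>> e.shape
(31, 29, 29, 7)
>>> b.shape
(7, 7)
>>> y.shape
(7, 7)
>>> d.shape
(7, 29, 29, 31)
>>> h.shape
(7, 3, 29)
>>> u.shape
(7, 29)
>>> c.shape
(29,)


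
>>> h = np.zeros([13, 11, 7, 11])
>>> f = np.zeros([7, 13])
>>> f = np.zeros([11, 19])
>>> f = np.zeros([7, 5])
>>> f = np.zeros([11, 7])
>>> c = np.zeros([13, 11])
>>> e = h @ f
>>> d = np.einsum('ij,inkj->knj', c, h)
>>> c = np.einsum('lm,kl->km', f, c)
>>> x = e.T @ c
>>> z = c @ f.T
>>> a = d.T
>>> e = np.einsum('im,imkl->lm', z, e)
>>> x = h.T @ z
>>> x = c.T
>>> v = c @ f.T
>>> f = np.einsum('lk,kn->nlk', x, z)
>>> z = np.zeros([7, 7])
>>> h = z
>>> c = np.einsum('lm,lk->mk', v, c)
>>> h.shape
(7, 7)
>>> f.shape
(11, 7, 13)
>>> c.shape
(11, 7)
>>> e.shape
(7, 11)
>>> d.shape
(7, 11, 11)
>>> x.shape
(7, 13)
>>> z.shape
(7, 7)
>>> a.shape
(11, 11, 7)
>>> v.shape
(13, 11)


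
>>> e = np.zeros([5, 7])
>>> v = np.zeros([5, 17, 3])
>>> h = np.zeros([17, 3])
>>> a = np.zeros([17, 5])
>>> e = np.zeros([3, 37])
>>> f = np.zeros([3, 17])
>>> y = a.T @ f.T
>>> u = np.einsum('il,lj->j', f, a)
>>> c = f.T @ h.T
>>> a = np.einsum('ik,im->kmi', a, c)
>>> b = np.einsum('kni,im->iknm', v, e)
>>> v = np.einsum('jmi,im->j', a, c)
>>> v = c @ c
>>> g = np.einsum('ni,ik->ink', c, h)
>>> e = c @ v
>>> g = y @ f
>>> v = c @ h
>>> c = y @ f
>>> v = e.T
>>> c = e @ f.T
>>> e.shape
(17, 17)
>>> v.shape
(17, 17)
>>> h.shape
(17, 3)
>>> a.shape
(5, 17, 17)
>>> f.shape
(3, 17)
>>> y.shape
(5, 3)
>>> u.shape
(5,)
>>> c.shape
(17, 3)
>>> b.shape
(3, 5, 17, 37)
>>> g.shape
(5, 17)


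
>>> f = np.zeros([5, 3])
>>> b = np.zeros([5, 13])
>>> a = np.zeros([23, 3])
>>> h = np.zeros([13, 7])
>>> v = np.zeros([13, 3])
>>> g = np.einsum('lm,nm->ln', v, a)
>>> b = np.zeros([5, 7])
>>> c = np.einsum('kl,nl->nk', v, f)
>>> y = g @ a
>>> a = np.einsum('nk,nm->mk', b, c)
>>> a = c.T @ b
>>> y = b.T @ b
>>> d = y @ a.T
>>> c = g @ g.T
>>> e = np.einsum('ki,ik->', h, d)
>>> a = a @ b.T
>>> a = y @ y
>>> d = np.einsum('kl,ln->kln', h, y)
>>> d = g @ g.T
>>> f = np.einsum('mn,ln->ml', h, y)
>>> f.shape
(13, 7)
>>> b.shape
(5, 7)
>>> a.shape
(7, 7)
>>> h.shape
(13, 7)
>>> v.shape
(13, 3)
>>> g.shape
(13, 23)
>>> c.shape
(13, 13)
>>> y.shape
(7, 7)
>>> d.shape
(13, 13)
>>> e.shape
()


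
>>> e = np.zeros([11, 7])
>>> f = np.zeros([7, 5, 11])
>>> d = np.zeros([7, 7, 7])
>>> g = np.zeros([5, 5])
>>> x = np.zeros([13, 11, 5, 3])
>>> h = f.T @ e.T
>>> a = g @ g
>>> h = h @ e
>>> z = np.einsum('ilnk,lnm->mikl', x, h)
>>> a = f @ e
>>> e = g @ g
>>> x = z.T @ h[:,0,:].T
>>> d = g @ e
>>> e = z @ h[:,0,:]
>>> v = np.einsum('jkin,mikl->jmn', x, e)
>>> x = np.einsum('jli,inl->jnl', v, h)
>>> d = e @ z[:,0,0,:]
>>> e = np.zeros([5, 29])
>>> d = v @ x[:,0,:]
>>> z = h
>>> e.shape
(5, 29)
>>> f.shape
(7, 5, 11)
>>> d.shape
(11, 7, 7)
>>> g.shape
(5, 5)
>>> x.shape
(11, 5, 7)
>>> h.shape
(11, 5, 7)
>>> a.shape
(7, 5, 7)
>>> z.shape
(11, 5, 7)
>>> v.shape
(11, 7, 11)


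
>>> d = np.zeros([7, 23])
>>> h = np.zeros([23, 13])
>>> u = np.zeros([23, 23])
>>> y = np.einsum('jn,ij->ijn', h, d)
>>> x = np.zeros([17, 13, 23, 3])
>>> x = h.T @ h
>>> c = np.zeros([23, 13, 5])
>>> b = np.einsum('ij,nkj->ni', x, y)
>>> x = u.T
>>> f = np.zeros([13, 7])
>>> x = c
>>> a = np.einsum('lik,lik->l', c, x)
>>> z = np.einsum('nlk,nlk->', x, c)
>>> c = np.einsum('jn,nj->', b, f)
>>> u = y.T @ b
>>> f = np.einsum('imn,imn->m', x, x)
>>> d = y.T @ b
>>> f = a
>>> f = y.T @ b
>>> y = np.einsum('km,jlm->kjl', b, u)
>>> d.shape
(13, 23, 13)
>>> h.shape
(23, 13)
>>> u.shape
(13, 23, 13)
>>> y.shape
(7, 13, 23)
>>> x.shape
(23, 13, 5)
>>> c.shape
()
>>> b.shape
(7, 13)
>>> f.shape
(13, 23, 13)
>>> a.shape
(23,)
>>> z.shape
()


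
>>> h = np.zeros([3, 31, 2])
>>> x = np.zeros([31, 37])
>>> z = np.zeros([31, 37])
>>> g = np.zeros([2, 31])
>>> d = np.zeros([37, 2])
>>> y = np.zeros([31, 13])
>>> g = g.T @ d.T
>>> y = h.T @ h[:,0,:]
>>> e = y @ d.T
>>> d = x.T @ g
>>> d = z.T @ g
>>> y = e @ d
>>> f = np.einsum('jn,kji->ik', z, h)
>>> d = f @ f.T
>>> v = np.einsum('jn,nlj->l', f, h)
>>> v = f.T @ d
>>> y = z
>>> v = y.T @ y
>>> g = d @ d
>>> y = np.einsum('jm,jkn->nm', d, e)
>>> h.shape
(3, 31, 2)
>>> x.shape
(31, 37)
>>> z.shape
(31, 37)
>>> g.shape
(2, 2)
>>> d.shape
(2, 2)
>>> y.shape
(37, 2)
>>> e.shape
(2, 31, 37)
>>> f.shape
(2, 3)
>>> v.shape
(37, 37)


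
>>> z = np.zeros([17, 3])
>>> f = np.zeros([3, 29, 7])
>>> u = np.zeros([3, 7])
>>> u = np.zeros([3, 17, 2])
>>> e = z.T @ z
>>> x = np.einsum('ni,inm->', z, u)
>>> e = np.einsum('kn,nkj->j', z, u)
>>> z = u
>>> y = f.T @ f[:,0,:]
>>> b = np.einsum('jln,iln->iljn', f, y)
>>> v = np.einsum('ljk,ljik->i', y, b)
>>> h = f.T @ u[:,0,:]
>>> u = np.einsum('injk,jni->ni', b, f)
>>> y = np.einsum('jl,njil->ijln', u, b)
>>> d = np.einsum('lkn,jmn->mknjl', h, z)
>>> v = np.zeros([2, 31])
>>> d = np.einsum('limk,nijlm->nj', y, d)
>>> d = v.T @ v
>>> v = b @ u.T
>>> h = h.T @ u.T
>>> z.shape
(3, 17, 2)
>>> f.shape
(3, 29, 7)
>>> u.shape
(29, 7)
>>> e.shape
(2,)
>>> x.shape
()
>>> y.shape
(3, 29, 7, 7)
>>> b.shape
(7, 29, 3, 7)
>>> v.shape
(7, 29, 3, 29)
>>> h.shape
(2, 29, 29)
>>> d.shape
(31, 31)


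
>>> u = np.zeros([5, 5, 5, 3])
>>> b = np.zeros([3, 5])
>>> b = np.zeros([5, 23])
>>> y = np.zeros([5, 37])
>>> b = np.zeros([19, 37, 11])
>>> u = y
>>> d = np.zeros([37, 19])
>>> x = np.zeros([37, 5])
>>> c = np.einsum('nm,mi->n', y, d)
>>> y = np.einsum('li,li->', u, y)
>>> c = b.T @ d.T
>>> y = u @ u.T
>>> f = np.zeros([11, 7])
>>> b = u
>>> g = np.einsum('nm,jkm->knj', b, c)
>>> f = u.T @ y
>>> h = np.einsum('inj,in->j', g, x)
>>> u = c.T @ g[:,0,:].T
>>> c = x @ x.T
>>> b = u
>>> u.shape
(37, 37, 37)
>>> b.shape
(37, 37, 37)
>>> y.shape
(5, 5)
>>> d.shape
(37, 19)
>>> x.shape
(37, 5)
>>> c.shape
(37, 37)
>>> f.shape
(37, 5)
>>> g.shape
(37, 5, 11)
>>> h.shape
(11,)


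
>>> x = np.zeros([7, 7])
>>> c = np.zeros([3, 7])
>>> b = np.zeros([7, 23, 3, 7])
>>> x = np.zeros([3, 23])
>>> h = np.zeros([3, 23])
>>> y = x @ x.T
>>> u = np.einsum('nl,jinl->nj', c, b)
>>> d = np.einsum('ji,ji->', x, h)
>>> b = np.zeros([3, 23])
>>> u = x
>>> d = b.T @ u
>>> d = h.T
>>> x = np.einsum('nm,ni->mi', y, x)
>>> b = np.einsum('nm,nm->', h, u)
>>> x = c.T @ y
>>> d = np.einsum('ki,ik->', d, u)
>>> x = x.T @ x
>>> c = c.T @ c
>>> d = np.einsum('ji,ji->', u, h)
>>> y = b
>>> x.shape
(3, 3)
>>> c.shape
(7, 7)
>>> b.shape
()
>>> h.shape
(3, 23)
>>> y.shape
()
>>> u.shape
(3, 23)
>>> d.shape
()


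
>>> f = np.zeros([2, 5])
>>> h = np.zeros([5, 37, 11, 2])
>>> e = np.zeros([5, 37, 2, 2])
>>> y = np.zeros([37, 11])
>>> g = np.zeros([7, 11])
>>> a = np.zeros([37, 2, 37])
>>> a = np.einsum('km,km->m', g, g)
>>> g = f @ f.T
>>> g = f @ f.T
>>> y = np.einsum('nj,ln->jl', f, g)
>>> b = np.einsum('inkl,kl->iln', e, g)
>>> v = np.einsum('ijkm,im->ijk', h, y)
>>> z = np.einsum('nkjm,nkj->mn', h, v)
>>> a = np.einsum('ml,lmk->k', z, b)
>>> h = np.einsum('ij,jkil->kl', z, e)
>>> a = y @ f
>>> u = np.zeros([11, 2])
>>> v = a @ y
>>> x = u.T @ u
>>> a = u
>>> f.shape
(2, 5)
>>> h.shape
(37, 2)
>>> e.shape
(5, 37, 2, 2)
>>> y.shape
(5, 2)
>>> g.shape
(2, 2)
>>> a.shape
(11, 2)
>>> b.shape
(5, 2, 37)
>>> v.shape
(5, 2)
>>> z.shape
(2, 5)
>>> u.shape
(11, 2)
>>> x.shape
(2, 2)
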